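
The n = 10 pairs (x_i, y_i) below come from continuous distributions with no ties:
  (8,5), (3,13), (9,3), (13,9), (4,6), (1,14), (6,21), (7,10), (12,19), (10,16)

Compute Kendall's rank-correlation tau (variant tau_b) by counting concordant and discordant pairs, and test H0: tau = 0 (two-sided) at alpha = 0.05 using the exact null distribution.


Step 1: Enumerate the 45 unordered pairs (i,j) with i<j and classify each by sign(x_j-x_i) * sign(y_j-y_i).
  (1,2):dx=-5,dy=+8->D; (1,3):dx=+1,dy=-2->D; (1,4):dx=+5,dy=+4->C; (1,5):dx=-4,dy=+1->D
  (1,6):dx=-7,dy=+9->D; (1,7):dx=-2,dy=+16->D; (1,8):dx=-1,dy=+5->D; (1,9):dx=+4,dy=+14->C
  (1,10):dx=+2,dy=+11->C; (2,3):dx=+6,dy=-10->D; (2,4):dx=+10,dy=-4->D; (2,5):dx=+1,dy=-7->D
  (2,6):dx=-2,dy=+1->D; (2,7):dx=+3,dy=+8->C; (2,8):dx=+4,dy=-3->D; (2,9):dx=+9,dy=+6->C
  (2,10):dx=+7,dy=+3->C; (3,4):dx=+4,dy=+6->C; (3,5):dx=-5,dy=+3->D; (3,6):dx=-8,dy=+11->D
  (3,7):dx=-3,dy=+18->D; (3,8):dx=-2,dy=+7->D; (3,9):dx=+3,dy=+16->C; (3,10):dx=+1,dy=+13->C
  (4,5):dx=-9,dy=-3->C; (4,6):dx=-12,dy=+5->D; (4,7):dx=-7,dy=+12->D; (4,8):dx=-6,dy=+1->D
  (4,9):dx=-1,dy=+10->D; (4,10):dx=-3,dy=+7->D; (5,6):dx=-3,dy=+8->D; (5,7):dx=+2,dy=+15->C
  (5,8):dx=+3,dy=+4->C; (5,9):dx=+8,dy=+13->C; (5,10):dx=+6,dy=+10->C; (6,7):dx=+5,dy=+7->C
  (6,8):dx=+6,dy=-4->D; (6,9):dx=+11,dy=+5->C; (6,10):dx=+9,dy=+2->C; (7,8):dx=+1,dy=-11->D
  (7,9):dx=+6,dy=-2->D; (7,10):dx=+4,dy=-5->D; (8,9):dx=+5,dy=+9->C; (8,10):dx=+3,dy=+6->C
  (9,10):dx=-2,dy=-3->C
Step 2: C = 20, D = 25, total pairs = 45.
Step 3: tau = (C - D)/(n(n-1)/2) = (20 - 25)/45 = -0.111111.
Step 4: Exact two-sided p-value (enumerate n! = 3628800 permutations of y under H0): p = 0.727490.
Step 5: alpha = 0.05. fail to reject H0.

tau_b = -0.1111 (C=20, D=25), p = 0.727490, fail to reject H0.


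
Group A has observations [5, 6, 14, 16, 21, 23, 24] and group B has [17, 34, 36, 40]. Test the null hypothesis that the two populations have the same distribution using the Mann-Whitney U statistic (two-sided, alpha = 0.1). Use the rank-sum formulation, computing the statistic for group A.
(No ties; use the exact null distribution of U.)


Step 1: Combine and sort all 11 observations; assign midranks.
sorted (value, group): (5,X), (6,X), (14,X), (16,X), (17,Y), (21,X), (23,X), (24,X), (34,Y), (36,Y), (40,Y)
ranks: 5->1, 6->2, 14->3, 16->4, 17->5, 21->6, 23->7, 24->8, 34->9, 36->10, 40->11
Step 2: Rank sum for X: R1 = 1 + 2 + 3 + 4 + 6 + 7 + 8 = 31.
Step 3: U_X = R1 - n1(n1+1)/2 = 31 - 7*8/2 = 31 - 28 = 3.
       U_Y = n1*n2 - U_X = 28 - 3 = 25.
Step 4: No ties, so the exact null distribution of U (based on enumerating the C(11,7) = 330 equally likely rank assignments) gives the two-sided p-value.
Step 5: p-value = 0.042424; compare to alpha = 0.1. reject H0.

U_X = 3, p = 0.042424, reject H0 at alpha = 0.1.


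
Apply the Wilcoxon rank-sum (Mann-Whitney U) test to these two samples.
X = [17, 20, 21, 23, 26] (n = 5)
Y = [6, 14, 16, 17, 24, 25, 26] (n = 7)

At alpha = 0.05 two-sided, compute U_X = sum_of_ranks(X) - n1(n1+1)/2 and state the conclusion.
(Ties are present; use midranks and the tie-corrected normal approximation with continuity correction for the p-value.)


Step 1: Combine and sort all 12 observations; assign midranks.
sorted (value, group): (6,Y), (14,Y), (16,Y), (17,X), (17,Y), (20,X), (21,X), (23,X), (24,Y), (25,Y), (26,X), (26,Y)
ranks: 6->1, 14->2, 16->3, 17->4.5, 17->4.5, 20->6, 21->7, 23->8, 24->9, 25->10, 26->11.5, 26->11.5
Step 2: Rank sum for X: R1 = 4.5 + 6 + 7 + 8 + 11.5 = 37.
Step 3: U_X = R1 - n1(n1+1)/2 = 37 - 5*6/2 = 37 - 15 = 22.
       U_Y = n1*n2 - U_X = 35 - 22 = 13.
Step 4: Ties are present, so use the tie-corrected normal approximation (with continuity correction) for the p-value.
Step 5: p-value = 0.514478; compare to alpha = 0.05. fail to reject H0.

U_X = 22, p = 0.514478, fail to reject H0 at alpha = 0.05.


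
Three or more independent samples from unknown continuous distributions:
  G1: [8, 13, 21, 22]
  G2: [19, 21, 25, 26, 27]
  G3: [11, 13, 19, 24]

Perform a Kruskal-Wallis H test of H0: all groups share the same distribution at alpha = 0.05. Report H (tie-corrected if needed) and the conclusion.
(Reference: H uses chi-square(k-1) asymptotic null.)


Step 1: Combine all N = 13 observations and assign midranks.
sorted (value, group, rank): (8,G1,1), (11,G3,2), (13,G1,3.5), (13,G3,3.5), (19,G2,5.5), (19,G3,5.5), (21,G1,7.5), (21,G2,7.5), (22,G1,9), (24,G3,10), (25,G2,11), (26,G2,12), (27,G2,13)
Step 2: Sum ranks within each group.
R_1 = 21 (n_1 = 4)
R_2 = 49 (n_2 = 5)
R_3 = 21 (n_3 = 4)
Step 3: H = 12/(N(N+1)) * sum(R_i^2/n_i) - 3(N+1)
     = 12/(13*14) * (21^2/4 + 49^2/5 + 21^2/4) - 3*14
     = 0.065934 * 700.7 - 42
     = 4.200000.
Step 4: Ties present; correction factor C = 1 - 18/(13^3 - 13) = 0.991758. Corrected H = 4.200000 / 0.991758 = 4.234903.
Step 5: Under H0, H ~ chi^2(2); p-value = 0.120338.
Step 6: alpha = 0.05. fail to reject H0.

H = 4.2349, df = 2, p = 0.120338, fail to reject H0.


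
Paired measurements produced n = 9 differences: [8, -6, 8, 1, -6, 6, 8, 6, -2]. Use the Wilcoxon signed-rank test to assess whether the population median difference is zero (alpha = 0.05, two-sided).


Step 1: Drop any zero differences (none here) and take |d_i|.
|d| = [8, 6, 8, 1, 6, 6, 8, 6, 2]
Step 2: Midrank |d_i| (ties get averaged ranks).
ranks: |8|->8, |6|->4.5, |8|->8, |1|->1, |6|->4.5, |6|->4.5, |8|->8, |6|->4.5, |2|->2
Step 3: Attach original signs; sum ranks with positive sign and with negative sign.
W+ = 8 + 8 + 1 + 4.5 + 8 + 4.5 = 34
W- = 4.5 + 4.5 + 2 = 11
(Check: W+ + W- = 45 should equal n(n+1)/2 = 45.)
Step 4: Test statistic W = min(W+, W-) = 11.
Step 5: Ties in |d|, so use the tie-corrected normal approximation.
        E[W] = n(n+1)/4 = 9*10/4 = 22.5.
        Tie groups: |d|=6 (t=4), |d|=8 (t=3); sum(t^3 - t) = 84.
        Var[W] = n(n+1)(2n+1)/24 - sum(t^3-t)/48 = 1710/24 - 84/48 = 69.5.
        z = (W - E[W]) / sqrt(Var[W]) = (11 - 22.5) / 8.3367 = -1.3794.
        Two-sided p = 2*Phi(z) = 0.167757.
Step 6: alpha = 0.05. fail to reject H0.

W+ = 34, W- = 11, W = min = 11, p = 0.167757, fail to reject H0.


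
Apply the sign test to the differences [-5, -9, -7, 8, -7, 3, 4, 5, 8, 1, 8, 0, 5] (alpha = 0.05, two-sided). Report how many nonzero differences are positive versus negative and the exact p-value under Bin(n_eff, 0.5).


Step 1: Discard zero differences. Original n = 13; n_eff = number of nonzero differences = 12.
Nonzero differences (with sign): -5, -9, -7, +8, -7, +3, +4, +5, +8, +1, +8, +5
Step 2: Count signs: positive = 8, negative = 4.
Step 3: Under H0: P(positive) = 0.5, so the number of positives S ~ Bin(12, 0.5).
Step 4: Two-sided exact p-value = sum of Bin(12,0.5) probabilities at or below the observed probability = 0.387695.
Step 5: alpha = 0.05. fail to reject H0.

n_eff = 12, pos = 8, neg = 4, p = 0.387695, fail to reject H0.


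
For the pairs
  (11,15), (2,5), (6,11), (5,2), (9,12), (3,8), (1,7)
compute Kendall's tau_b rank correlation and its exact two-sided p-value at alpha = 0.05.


Step 1: Enumerate the 21 unordered pairs (i,j) with i<j and classify each by sign(x_j-x_i) * sign(y_j-y_i).
  (1,2):dx=-9,dy=-10->C; (1,3):dx=-5,dy=-4->C; (1,4):dx=-6,dy=-13->C; (1,5):dx=-2,dy=-3->C
  (1,6):dx=-8,dy=-7->C; (1,7):dx=-10,dy=-8->C; (2,3):dx=+4,dy=+6->C; (2,4):dx=+3,dy=-3->D
  (2,5):dx=+7,dy=+7->C; (2,6):dx=+1,dy=+3->C; (2,7):dx=-1,dy=+2->D; (3,4):dx=-1,dy=-9->C
  (3,5):dx=+3,dy=+1->C; (3,6):dx=-3,dy=-3->C; (3,7):dx=-5,dy=-4->C; (4,5):dx=+4,dy=+10->C
  (4,6):dx=-2,dy=+6->D; (4,7):dx=-4,dy=+5->D; (5,6):dx=-6,dy=-4->C; (5,7):dx=-8,dy=-5->C
  (6,7):dx=-2,dy=-1->C
Step 2: C = 17, D = 4, total pairs = 21.
Step 3: tau = (C - D)/(n(n-1)/2) = (17 - 4)/21 = 0.619048.
Step 4: Exact two-sided p-value (enumerate n! = 5040 permutations of y under H0): p = 0.069048.
Step 5: alpha = 0.05. fail to reject H0.

tau_b = 0.6190 (C=17, D=4), p = 0.069048, fail to reject H0.


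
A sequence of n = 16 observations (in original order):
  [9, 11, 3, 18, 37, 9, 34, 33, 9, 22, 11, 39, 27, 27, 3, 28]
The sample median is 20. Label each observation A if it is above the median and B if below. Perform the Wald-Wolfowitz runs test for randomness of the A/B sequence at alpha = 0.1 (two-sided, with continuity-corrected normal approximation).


Step 1: Compute median = 20; label A = above, B = below.
Labels in order: BBBBABAABABAAABA  (n_A = 8, n_B = 8)
Step 2: Count runs R = 10.
Step 3: Under H0 (random ordering), E[R] = 2*n_A*n_B/(n_A+n_B) + 1 = 2*8*8/16 + 1 = 9.0000.
        Var[R] = 2*n_A*n_B*(2*n_A*n_B - n_A - n_B) / ((n_A+n_B)^2 * (n_A+n_B-1)) = 14336/3840 = 3.7333.
        SD[R] = 1.9322.
Step 4: Continuity-corrected z = (R - 0.5 - E[R]) / SD[R] = (10 - 0.5 - 9.0000) / 1.9322 = 0.2588.
Step 5: Two-sided p-value via normal approximation = 2*(1 - Phi(|z|)) = 0.795809.
Step 6: alpha = 0.1. fail to reject H0.

R = 10, z = 0.2588, p = 0.795809, fail to reject H0.


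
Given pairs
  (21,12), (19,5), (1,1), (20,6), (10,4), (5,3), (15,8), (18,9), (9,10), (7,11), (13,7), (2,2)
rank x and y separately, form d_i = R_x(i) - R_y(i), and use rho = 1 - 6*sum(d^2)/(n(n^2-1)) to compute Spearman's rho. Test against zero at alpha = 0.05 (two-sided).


Step 1: Rank x and y separately (midranks; no ties here).
rank(x): 21->12, 19->10, 1->1, 20->11, 10->6, 5->3, 15->8, 18->9, 9->5, 7->4, 13->7, 2->2
rank(y): 12->12, 5->5, 1->1, 6->6, 4->4, 3->3, 8->8, 9->9, 10->10, 11->11, 7->7, 2->2
Step 2: d_i = R_x(i) - R_y(i); compute d_i^2.
  (12-12)^2=0, (10-5)^2=25, (1-1)^2=0, (11-6)^2=25, (6-4)^2=4, (3-3)^2=0, (8-8)^2=0, (9-9)^2=0, (5-10)^2=25, (4-11)^2=49, (7-7)^2=0, (2-2)^2=0
sum(d^2) = 128.
Step 3: rho = 1 - 6*128 / (12*(12^2 - 1)) = 1 - 768/1716 = 0.552448.
Step 4: Under H0, t = rho * sqrt((n-2)/(1-rho^2)) = 2.0959 ~ t(10).
Step 5: Two-sided p-value from the t-distribution with 10 df = 0.062511.
Step 6: alpha = 0.05. fail to reject H0.

rho = 0.5524, p = 0.062511, fail to reject H0 at alpha = 0.05.


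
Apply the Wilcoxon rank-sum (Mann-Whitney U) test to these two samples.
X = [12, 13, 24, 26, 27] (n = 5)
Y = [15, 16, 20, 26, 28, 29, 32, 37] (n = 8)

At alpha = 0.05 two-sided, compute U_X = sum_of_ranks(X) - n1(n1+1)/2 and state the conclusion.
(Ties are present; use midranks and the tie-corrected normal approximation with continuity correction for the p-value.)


Step 1: Combine and sort all 13 observations; assign midranks.
sorted (value, group): (12,X), (13,X), (15,Y), (16,Y), (20,Y), (24,X), (26,X), (26,Y), (27,X), (28,Y), (29,Y), (32,Y), (37,Y)
ranks: 12->1, 13->2, 15->3, 16->4, 20->5, 24->6, 26->7.5, 26->7.5, 27->9, 28->10, 29->11, 32->12, 37->13
Step 2: Rank sum for X: R1 = 1 + 2 + 6 + 7.5 + 9 = 25.5.
Step 3: U_X = R1 - n1(n1+1)/2 = 25.5 - 5*6/2 = 25.5 - 15 = 10.5.
       U_Y = n1*n2 - U_X = 40 - 10.5 = 29.5.
Step 4: Ties are present, so use the tie-corrected normal approximation (with continuity correction) for the p-value.
Step 5: p-value = 0.187076; compare to alpha = 0.05. fail to reject H0.

U_X = 10.5, p = 0.187076, fail to reject H0 at alpha = 0.05.


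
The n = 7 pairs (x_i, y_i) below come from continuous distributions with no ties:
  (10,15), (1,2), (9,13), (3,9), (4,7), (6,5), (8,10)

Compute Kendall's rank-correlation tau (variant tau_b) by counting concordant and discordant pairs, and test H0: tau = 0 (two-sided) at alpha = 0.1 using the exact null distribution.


Step 1: Enumerate the 21 unordered pairs (i,j) with i<j and classify each by sign(x_j-x_i) * sign(y_j-y_i).
  (1,2):dx=-9,dy=-13->C; (1,3):dx=-1,dy=-2->C; (1,4):dx=-7,dy=-6->C; (1,5):dx=-6,dy=-8->C
  (1,6):dx=-4,dy=-10->C; (1,7):dx=-2,dy=-5->C; (2,3):dx=+8,dy=+11->C; (2,4):dx=+2,dy=+7->C
  (2,5):dx=+3,dy=+5->C; (2,6):dx=+5,dy=+3->C; (2,7):dx=+7,dy=+8->C; (3,4):dx=-6,dy=-4->C
  (3,5):dx=-5,dy=-6->C; (3,6):dx=-3,dy=-8->C; (3,7):dx=-1,dy=-3->C; (4,5):dx=+1,dy=-2->D
  (4,6):dx=+3,dy=-4->D; (4,7):dx=+5,dy=+1->C; (5,6):dx=+2,dy=-2->D; (5,7):dx=+4,dy=+3->C
  (6,7):dx=+2,dy=+5->C
Step 2: C = 18, D = 3, total pairs = 21.
Step 3: tau = (C - D)/(n(n-1)/2) = (18 - 3)/21 = 0.714286.
Step 4: Exact two-sided p-value (enumerate n! = 5040 permutations of y under H0): p = 0.030159.
Step 5: alpha = 0.1. reject H0.

tau_b = 0.7143 (C=18, D=3), p = 0.030159, reject H0.


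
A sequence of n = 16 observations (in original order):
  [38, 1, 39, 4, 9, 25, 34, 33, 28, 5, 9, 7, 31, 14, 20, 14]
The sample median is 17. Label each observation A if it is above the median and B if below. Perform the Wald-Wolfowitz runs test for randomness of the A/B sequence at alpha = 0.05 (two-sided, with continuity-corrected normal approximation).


Step 1: Compute median = 17; label A = above, B = below.
Labels in order: ABABBAAAABBBABAB  (n_A = 8, n_B = 8)
Step 2: Count runs R = 10.
Step 3: Under H0 (random ordering), E[R] = 2*n_A*n_B/(n_A+n_B) + 1 = 2*8*8/16 + 1 = 9.0000.
        Var[R] = 2*n_A*n_B*(2*n_A*n_B - n_A - n_B) / ((n_A+n_B)^2 * (n_A+n_B-1)) = 14336/3840 = 3.7333.
        SD[R] = 1.9322.
Step 4: Continuity-corrected z = (R - 0.5 - E[R]) / SD[R] = (10 - 0.5 - 9.0000) / 1.9322 = 0.2588.
Step 5: Two-sided p-value via normal approximation = 2*(1 - Phi(|z|)) = 0.795809.
Step 6: alpha = 0.05. fail to reject H0.

R = 10, z = 0.2588, p = 0.795809, fail to reject H0.


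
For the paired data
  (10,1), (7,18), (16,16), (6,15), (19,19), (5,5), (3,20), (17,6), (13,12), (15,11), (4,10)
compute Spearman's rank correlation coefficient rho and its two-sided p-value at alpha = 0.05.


Step 1: Rank x and y separately (midranks; no ties here).
rank(x): 10->6, 7->5, 16->9, 6->4, 19->11, 5->3, 3->1, 17->10, 13->7, 15->8, 4->2
rank(y): 1->1, 18->9, 16->8, 15->7, 19->10, 5->2, 20->11, 6->3, 12->6, 11->5, 10->4
Step 2: d_i = R_x(i) - R_y(i); compute d_i^2.
  (6-1)^2=25, (5-9)^2=16, (9-8)^2=1, (4-7)^2=9, (11-10)^2=1, (3-2)^2=1, (1-11)^2=100, (10-3)^2=49, (7-6)^2=1, (8-5)^2=9, (2-4)^2=4
sum(d^2) = 216.
Step 3: rho = 1 - 6*216 / (11*(11^2 - 1)) = 1 - 1296/1320 = 0.018182.
Step 4: Under H0, t = rho * sqrt((n-2)/(1-rho^2)) = 0.0546 ~ t(9).
Step 5: Two-sided p-value from the t-distribution with 9 df = 0.957685.
Step 6: alpha = 0.05. fail to reject H0.

rho = 0.0182, p = 0.957685, fail to reject H0 at alpha = 0.05.


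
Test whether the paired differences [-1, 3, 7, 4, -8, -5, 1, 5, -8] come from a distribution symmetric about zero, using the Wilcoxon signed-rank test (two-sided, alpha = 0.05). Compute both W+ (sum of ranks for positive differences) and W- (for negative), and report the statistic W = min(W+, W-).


Step 1: Drop any zero differences (none here) and take |d_i|.
|d| = [1, 3, 7, 4, 8, 5, 1, 5, 8]
Step 2: Midrank |d_i| (ties get averaged ranks).
ranks: |1|->1.5, |3|->3, |7|->7, |4|->4, |8|->8.5, |5|->5.5, |1|->1.5, |5|->5.5, |8|->8.5
Step 3: Attach original signs; sum ranks with positive sign and with negative sign.
W+ = 3 + 7 + 4 + 1.5 + 5.5 = 21
W- = 1.5 + 8.5 + 5.5 + 8.5 = 24
(Check: W+ + W- = 45 should equal n(n+1)/2 = 45.)
Step 4: Test statistic W = min(W+, W-) = 21.
Step 5: Ties in |d|, so use the tie-corrected normal approximation.
        E[W] = n(n+1)/4 = 9*10/4 = 22.5.
        Tie groups: |d|=1 (t=2), |d|=5 (t=2), |d|=8 (t=2); sum(t^3 - t) = 18.
        Var[W] = n(n+1)(2n+1)/24 - sum(t^3-t)/48 = 1710/24 - 18/48 = 70.875.
        z = (W - E[W]) / sqrt(Var[W]) = (21 - 22.5) / 8.4187 = -0.1782.
        Two-sided p = 2*Phi(z) = 0.858586.
Step 6: alpha = 0.05. fail to reject H0.

W+ = 21, W- = 24, W = min = 21, p = 0.858586, fail to reject H0.


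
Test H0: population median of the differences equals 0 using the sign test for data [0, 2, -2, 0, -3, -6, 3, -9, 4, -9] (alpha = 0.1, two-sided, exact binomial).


Step 1: Discard zero differences. Original n = 10; n_eff = number of nonzero differences = 8.
Nonzero differences (with sign): +2, -2, -3, -6, +3, -9, +4, -9
Step 2: Count signs: positive = 3, negative = 5.
Step 3: Under H0: P(positive) = 0.5, so the number of positives S ~ Bin(8, 0.5).
Step 4: Two-sided exact p-value = sum of Bin(8,0.5) probabilities at or below the observed probability = 0.726562.
Step 5: alpha = 0.1. fail to reject H0.

n_eff = 8, pos = 3, neg = 5, p = 0.726562, fail to reject H0.


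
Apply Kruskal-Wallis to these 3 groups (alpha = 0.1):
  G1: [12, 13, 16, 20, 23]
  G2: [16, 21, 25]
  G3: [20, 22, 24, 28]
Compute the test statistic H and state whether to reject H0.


Step 1: Combine all N = 12 observations and assign midranks.
sorted (value, group, rank): (12,G1,1), (13,G1,2), (16,G1,3.5), (16,G2,3.5), (20,G1,5.5), (20,G3,5.5), (21,G2,7), (22,G3,8), (23,G1,9), (24,G3,10), (25,G2,11), (28,G3,12)
Step 2: Sum ranks within each group.
R_1 = 21 (n_1 = 5)
R_2 = 21.5 (n_2 = 3)
R_3 = 35.5 (n_3 = 4)
Step 3: H = 12/(N(N+1)) * sum(R_i^2/n_i) - 3(N+1)
     = 12/(12*13) * (21^2/5 + 21.5^2/3 + 35.5^2/4) - 3*13
     = 0.076923 * 557.346 - 39
     = 3.872756.
Step 4: Ties present; correction factor C = 1 - 12/(12^3 - 12) = 0.993007. Corrected H = 3.872756 / 0.993007 = 3.900029.
Step 5: Under H0, H ~ chi^2(2); p-value = 0.142272.
Step 6: alpha = 0.1. fail to reject H0.

H = 3.9000, df = 2, p = 0.142272, fail to reject H0.


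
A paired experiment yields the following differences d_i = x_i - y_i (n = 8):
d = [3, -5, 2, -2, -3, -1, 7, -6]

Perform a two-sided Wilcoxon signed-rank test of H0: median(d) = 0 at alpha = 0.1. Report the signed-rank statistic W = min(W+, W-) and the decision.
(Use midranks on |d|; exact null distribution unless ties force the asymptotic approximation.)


Step 1: Drop any zero differences (none here) and take |d_i|.
|d| = [3, 5, 2, 2, 3, 1, 7, 6]
Step 2: Midrank |d_i| (ties get averaged ranks).
ranks: |3|->4.5, |5|->6, |2|->2.5, |2|->2.5, |3|->4.5, |1|->1, |7|->8, |6|->7
Step 3: Attach original signs; sum ranks with positive sign and with negative sign.
W+ = 4.5 + 2.5 + 8 = 15
W- = 6 + 2.5 + 4.5 + 1 + 7 = 21
(Check: W+ + W- = 36 should equal n(n+1)/2 = 36.)
Step 4: Test statistic W = min(W+, W-) = 15.
Step 5: Ties in |d|, so use the tie-corrected normal approximation.
        E[W] = n(n+1)/4 = 8*9/4 = 18.
        Tie groups: |d|=2 (t=2), |d|=3 (t=2); sum(t^3 - t) = 12.
        Var[W] = n(n+1)(2n+1)/24 - sum(t^3-t)/48 = 1224/24 - 12/48 = 50.75.
        z = (W - E[W]) / sqrt(Var[W]) = (15 - 18) / 7.1239 = -0.4211.
        Two-sided p = 2*Phi(z) = 0.673669.
Step 6: alpha = 0.1. fail to reject H0.

W+ = 15, W- = 21, W = min = 15, p = 0.673669, fail to reject H0.


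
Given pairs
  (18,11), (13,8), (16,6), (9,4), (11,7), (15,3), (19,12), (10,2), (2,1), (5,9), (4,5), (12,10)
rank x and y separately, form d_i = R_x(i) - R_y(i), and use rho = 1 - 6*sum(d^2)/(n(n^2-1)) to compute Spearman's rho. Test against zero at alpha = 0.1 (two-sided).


Step 1: Rank x and y separately (midranks; no ties here).
rank(x): 18->11, 13->8, 16->10, 9->4, 11->6, 15->9, 19->12, 10->5, 2->1, 5->3, 4->2, 12->7
rank(y): 11->11, 8->8, 6->6, 4->4, 7->7, 3->3, 12->12, 2->2, 1->1, 9->9, 5->5, 10->10
Step 2: d_i = R_x(i) - R_y(i); compute d_i^2.
  (11-11)^2=0, (8-8)^2=0, (10-6)^2=16, (4-4)^2=0, (6-7)^2=1, (9-3)^2=36, (12-12)^2=0, (5-2)^2=9, (1-1)^2=0, (3-9)^2=36, (2-5)^2=9, (7-10)^2=9
sum(d^2) = 116.
Step 3: rho = 1 - 6*116 / (12*(12^2 - 1)) = 1 - 696/1716 = 0.594406.
Step 4: Under H0, t = rho * sqrt((n-2)/(1-rho^2)) = 2.3374 ~ t(10).
Step 5: Two-sided p-value from the t-distribution with 10 df = 0.041521.
Step 6: alpha = 0.1. reject H0.

rho = 0.5944, p = 0.041521, reject H0 at alpha = 0.1.


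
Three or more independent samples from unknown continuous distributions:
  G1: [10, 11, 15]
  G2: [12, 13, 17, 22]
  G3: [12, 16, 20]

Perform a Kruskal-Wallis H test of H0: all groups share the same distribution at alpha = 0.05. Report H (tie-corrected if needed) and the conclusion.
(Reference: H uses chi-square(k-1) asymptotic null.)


Step 1: Combine all N = 10 observations and assign midranks.
sorted (value, group, rank): (10,G1,1), (11,G1,2), (12,G2,3.5), (12,G3,3.5), (13,G2,5), (15,G1,6), (16,G3,7), (17,G2,8), (20,G3,9), (22,G2,10)
Step 2: Sum ranks within each group.
R_1 = 9 (n_1 = 3)
R_2 = 26.5 (n_2 = 4)
R_3 = 19.5 (n_3 = 3)
Step 3: H = 12/(N(N+1)) * sum(R_i^2/n_i) - 3(N+1)
     = 12/(10*11) * (9^2/3 + 26.5^2/4 + 19.5^2/3) - 3*11
     = 0.109091 * 329.312 - 33
     = 2.925000.
Step 4: Ties present; correction factor C = 1 - 6/(10^3 - 10) = 0.993939. Corrected H = 2.925000 / 0.993939 = 2.942835.
Step 5: Under H0, H ~ chi^2(2); p-value = 0.229600.
Step 6: alpha = 0.05. fail to reject H0.

H = 2.9428, df = 2, p = 0.229600, fail to reject H0.


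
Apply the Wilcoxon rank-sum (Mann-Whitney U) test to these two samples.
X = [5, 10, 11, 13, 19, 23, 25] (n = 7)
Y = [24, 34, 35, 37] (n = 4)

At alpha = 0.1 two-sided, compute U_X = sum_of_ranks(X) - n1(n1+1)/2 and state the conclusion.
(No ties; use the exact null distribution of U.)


Step 1: Combine and sort all 11 observations; assign midranks.
sorted (value, group): (5,X), (10,X), (11,X), (13,X), (19,X), (23,X), (24,Y), (25,X), (34,Y), (35,Y), (37,Y)
ranks: 5->1, 10->2, 11->3, 13->4, 19->5, 23->6, 24->7, 25->8, 34->9, 35->10, 37->11
Step 2: Rank sum for X: R1 = 1 + 2 + 3 + 4 + 5 + 6 + 8 = 29.
Step 3: U_X = R1 - n1(n1+1)/2 = 29 - 7*8/2 = 29 - 28 = 1.
       U_Y = n1*n2 - U_X = 28 - 1 = 27.
Step 4: No ties, so the exact null distribution of U (based on enumerating the C(11,7) = 330 equally likely rank assignments) gives the two-sided p-value.
Step 5: p-value = 0.012121; compare to alpha = 0.1. reject H0.

U_X = 1, p = 0.012121, reject H0 at alpha = 0.1.


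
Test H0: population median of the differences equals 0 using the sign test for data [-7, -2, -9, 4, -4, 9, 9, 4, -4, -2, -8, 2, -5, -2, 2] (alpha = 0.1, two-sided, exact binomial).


Step 1: Discard zero differences. Original n = 15; n_eff = number of nonzero differences = 15.
Nonzero differences (with sign): -7, -2, -9, +4, -4, +9, +9, +4, -4, -2, -8, +2, -5, -2, +2
Step 2: Count signs: positive = 6, negative = 9.
Step 3: Under H0: P(positive) = 0.5, so the number of positives S ~ Bin(15, 0.5).
Step 4: Two-sided exact p-value = sum of Bin(15,0.5) probabilities at or below the observed probability = 0.607239.
Step 5: alpha = 0.1. fail to reject H0.

n_eff = 15, pos = 6, neg = 9, p = 0.607239, fail to reject H0.


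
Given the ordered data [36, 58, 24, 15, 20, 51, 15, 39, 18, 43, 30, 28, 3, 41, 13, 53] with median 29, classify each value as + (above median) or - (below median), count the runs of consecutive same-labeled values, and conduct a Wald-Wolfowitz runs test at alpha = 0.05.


Step 1: Compute median = 29; label A = above, B = below.
Labels in order: AABBBABABAABBABA  (n_A = 8, n_B = 8)
Step 2: Count runs R = 11.
Step 3: Under H0 (random ordering), E[R] = 2*n_A*n_B/(n_A+n_B) + 1 = 2*8*8/16 + 1 = 9.0000.
        Var[R] = 2*n_A*n_B*(2*n_A*n_B - n_A - n_B) / ((n_A+n_B)^2 * (n_A+n_B-1)) = 14336/3840 = 3.7333.
        SD[R] = 1.9322.
Step 4: Continuity-corrected z = (R - 0.5 - E[R]) / SD[R] = (11 - 0.5 - 9.0000) / 1.9322 = 0.7763.
Step 5: Two-sided p-value via normal approximation = 2*(1 - Phi(|z|)) = 0.437558.
Step 6: alpha = 0.05. fail to reject H0.

R = 11, z = 0.7763, p = 0.437558, fail to reject H0.


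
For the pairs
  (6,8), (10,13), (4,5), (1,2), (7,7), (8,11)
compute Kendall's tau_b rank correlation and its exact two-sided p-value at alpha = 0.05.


Step 1: Enumerate the 15 unordered pairs (i,j) with i<j and classify each by sign(x_j-x_i) * sign(y_j-y_i).
  (1,2):dx=+4,dy=+5->C; (1,3):dx=-2,dy=-3->C; (1,4):dx=-5,dy=-6->C; (1,5):dx=+1,dy=-1->D
  (1,6):dx=+2,dy=+3->C; (2,3):dx=-6,dy=-8->C; (2,4):dx=-9,dy=-11->C; (2,5):dx=-3,dy=-6->C
  (2,6):dx=-2,dy=-2->C; (3,4):dx=-3,dy=-3->C; (3,5):dx=+3,dy=+2->C; (3,6):dx=+4,dy=+6->C
  (4,5):dx=+6,dy=+5->C; (4,6):dx=+7,dy=+9->C; (5,6):dx=+1,dy=+4->C
Step 2: C = 14, D = 1, total pairs = 15.
Step 3: tau = (C - D)/(n(n-1)/2) = (14 - 1)/15 = 0.866667.
Step 4: Exact two-sided p-value (enumerate n! = 720 permutations of y under H0): p = 0.016667.
Step 5: alpha = 0.05. reject H0.

tau_b = 0.8667 (C=14, D=1), p = 0.016667, reject H0.


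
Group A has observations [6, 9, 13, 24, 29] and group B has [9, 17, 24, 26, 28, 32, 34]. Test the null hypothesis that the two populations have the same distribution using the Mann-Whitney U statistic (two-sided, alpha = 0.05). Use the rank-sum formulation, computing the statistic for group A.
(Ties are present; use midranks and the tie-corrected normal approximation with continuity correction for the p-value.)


Step 1: Combine and sort all 12 observations; assign midranks.
sorted (value, group): (6,X), (9,X), (9,Y), (13,X), (17,Y), (24,X), (24,Y), (26,Y), (28,Y), (29,X), (32,Y), (34,Y)
ranks: 6->1, 9->2.5, 9->2.5, 13->4, 17->5, 24->6.5, 24->6.5, 26->8, 28->9, 29->10, 32->11, 34->12
Step 2: Rank sum for X: R1 = 1 + 2.5 + 4 + 6.5 + 10 = 24.
Step 3: U_X = R1 - n1(n1+1)/2 = 24 - 5*6/2 = 24 - 15 = 9.
       U_Y = n1*n2 - U_X = 35 - 9 = 26.
Step 4: Ties are present, so use the tie-corrected normal approximation (with continuity correction) for the p-value.
Step 5: p-value = 0.192314; compare to alpha = 0.05. fail to reject H0.

U_X = 9, p = 0.192314, fail to reject H0 at alpha = 0.05.


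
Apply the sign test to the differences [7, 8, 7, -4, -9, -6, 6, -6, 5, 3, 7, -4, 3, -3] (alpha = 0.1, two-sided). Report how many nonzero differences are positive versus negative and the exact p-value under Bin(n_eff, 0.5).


Step 1: Discard zero differences. Original n = 14; n_eff = number of nonzero differences = 14.
Nonzero differences (with sign): +7, +8, +7, -4, -9, -6, +6, -6, +5, +3, +7, -4, +3, -3
Step 2: Count signs: positive = 8, negative = 6.
Step 3: Under H0: P(positive) = 0.5, so the number of positives S ~ Bin(14, 0.5).
Step 4: Two-sided exact p-value = sum of Bin(14,0.5) probabilities at or below the observed probability = 0.790527.
Step 5: alpha = 0.1. fail to reject H0.

n_eff = 14, pos = 8, neg = 6, p = 0.790527, fail to reject H0.


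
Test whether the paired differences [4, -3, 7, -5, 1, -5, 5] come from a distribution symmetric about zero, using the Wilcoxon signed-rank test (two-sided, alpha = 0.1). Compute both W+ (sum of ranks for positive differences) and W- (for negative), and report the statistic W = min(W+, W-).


Step 1: Drop any zero differences (none here) and take |d_i|.
|d| = [4, 3, 7, 5, 1, 5, 5]
Step 2: Midrank |d_i| (ties get averaged ranks).
ranks: |4|->3, |3|->2, |7|->7, |5|->5, |1|->1, |5|->5, |5|->5
Step 3: Attach original signs; sum ranks with positive sign and with negative sign.
W+ = 3 + 7 + 1 + 5 = 16
W- = 2 + 5 + 5 = 12
(Check: W+ + W- = 28 should equal n(n+1)/2 = 28.)
Step 4: Test statistic W = min(W+, W-) = 12.
Step 5: Ties in |d|, so use the tie-corrected normal approximation.
        E[W] = n(n+1)/4 = 7*8/4 = 14.
        Tie groups: |d|=5 (t=3); sum(t^3 - t) = 24.
        Var[W] = n(n+1)(2n+1)/24 - sum(t^3-t)/48 = 840/24 - 24/48 = 34.5.
        z = (W - E[W]) / sqrt(Var[W]) = (12 - 14) / 5.8737 = -0.3405.
        Two-sided p = 2*Phi(z) = 0.733478.
Step 6: alpha = 0.1. fail to reject H0.

W+ = 16, W- = 12, W = min = 12, p = 0.733478, fail to reject H0.


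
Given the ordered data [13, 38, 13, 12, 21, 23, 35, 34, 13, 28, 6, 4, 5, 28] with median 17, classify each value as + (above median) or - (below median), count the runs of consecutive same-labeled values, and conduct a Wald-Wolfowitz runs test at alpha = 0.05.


Step 1: Compute median = 17; label A = above, B = below.
Labels in order: BABBAAAABABBBA  (n_A = 7, n_B = 7)
Step 2: Count runs R = 8.
Step 3: Under H0 (random ordering), E[R] = 2*n_A*n_B/(n_A+n_B) + 1 = 2*7*7/14 + 1 = 8.0000.
        Var[R] = 2*n_A*n_B*(2*n_A*n_B - n_A - n_B) / ((n_A+n_B)^2 * (n_A+n_B-1)) = 8232/2548 = 3.2308.
        SD[R] = 1.7974.
Step 4: R = E[R], so z = 0 with no continuity correction.
Step 5: Two-sided p-value via normal approximation = 2*(1 - Phi(|z|)) = 1.000000.
Step 6: alpha = 0.05. fail to reject H0.

R = 8, z = 0.0000, p = 1.000000, fail to reject H0.


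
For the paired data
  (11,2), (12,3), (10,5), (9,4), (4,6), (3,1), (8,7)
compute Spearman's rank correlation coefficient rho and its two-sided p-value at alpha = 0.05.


Step 1: Rank x and y separately (midranks; no ties here).
rank(x): 11->6, 12->7, 10->5, 9->4, 4->2, 3->1, 8->3
rank(y): 2->2, 3->3, 5->5, 4->4, 6->6, 1->1, 7->7
Step 2: d_i = R_x(i) - R_y(i); compute d_i^2.
  (6-2)^2=16, (7-3)^2=16, (5-5)^2=0, (4-4)^2=0, (2-6)^2=16, (1-1)^2=0, (3-7)^2=16
sum(d^2) = 64.
Step 3: rho = 1 - 6*64 / (7*(7^2 - 1)) = 1 - 384/336 = -0.142857.
Step 4: Under H0, t = rho * sqrt((n-2)/(1-rho^2)) = -0.3227 ~ t(5).
Step 5: Two-sided p-value from the t-distribution with 5 df = 0.759945.
Step 6: alpha = 0.05. fail to reject H0.

rho = -0.1429, p = 0.759945, fail to reject H0 at alpha = 0.05.


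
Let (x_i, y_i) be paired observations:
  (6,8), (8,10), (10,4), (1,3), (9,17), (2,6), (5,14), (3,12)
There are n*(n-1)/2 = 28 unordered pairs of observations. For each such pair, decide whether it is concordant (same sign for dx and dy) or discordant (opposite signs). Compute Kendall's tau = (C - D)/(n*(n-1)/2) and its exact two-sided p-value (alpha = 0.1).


Step 1: Enumerate the 28 unordered pairs (i,j) with i<j and classify each by sign(x_j-x_i) * sign(y_j-y_i).
  (1,2):dx=+2,dy=+2->C; (1,3):dx=+4,dy=-4->D; (1,4):dx=-5,dy=-5->C; (1,5):dx=+3,dy=+9->C
  (1,6):dx=-4,dy=-2->C; (1,7):dx=-1,dy=+6->D; (1,8):dx=-3,dy=+4->D; (2,3):dx=+2,dy=-6->D
  (2,4):dx=-7,dy=-7->C; (2,5):dx=+1,dy=+7->C; (2,6):dx=-6,dy=-4->C; (2,7):dx=-3,dy=+4->D
  (2,8):dx=-5,dy=+2->D; (3,4):dx=-9,dy=-1->C; (3,5):dx=-1,dy=+13->D; (3,6):dx=-8,dy=+2->D
  (3,7):dx=-5,dy=+10->D; (3,8):dx=-7,dy=+8->D; (4,5):dx=+8,dy=+14->C; (4,6):dx=+1,dy=+3->C
  (4,7):dx=+4,dy=+11->C; (4,8):dx=+2,dy=+9->C; (5,6):dx=-7,dy=-11->C; (5,7):dx=-4,dy=-3->C
  (5,8):dx=-6,dy=-5->C; (6,7):dx=+3,dy=+8->C; (6,8):dx=+1,dy=+6->C; (7,8):dx=-2,dy=-2->C
Step 2: C = 18, D = 10, total pairs = 28.
Step 3: tau = (C - D)/(n(n-1)/2) = (18 - 10)/28 = 0.285714.
Step 4: Exact two-sided p-value (enumerate n! = 40320 permutations of y under H0): p = 0.398760.
Step 5: alpha = 0.1. fail to reject H0.

tau_b = 0.2857 (C=18, D=10), p = 0.398760, fail to reject H0.


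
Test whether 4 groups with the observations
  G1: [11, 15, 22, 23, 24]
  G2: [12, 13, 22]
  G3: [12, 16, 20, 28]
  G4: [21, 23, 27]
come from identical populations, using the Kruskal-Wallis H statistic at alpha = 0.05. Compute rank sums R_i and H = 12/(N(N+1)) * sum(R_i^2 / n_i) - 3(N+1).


Step 1: Combine all N = 15 observations and assign midranks.
sorted (value, group, rank): (11,G1,1), (12,G2,2.5), (12,G3,2.5), (13,G2,4), (15,G1,5), (16,G3,6), (20,G3,7), (21,G4,8), (22,G1,9.5), (22,G2,9.5), (23,G1,11.5), (23,G4,11.5), (24,G1,13), (27,G4,14), (28,G3,15)
Step 2: Sum ranks within each group.
R_1 = 40 (n_1 = 5)
R_2 = 16 (n_2 = 3)
R_3 = 30.5 (n_3 = 4)
R_4 = 33.5 (n_4 = 3)
Step 3: H = 12/(N(N+1)) * sum(R_i^2/n_i) - 3(N+1)
     = 12/(15*16) * (40^2/5 + 16^2/3 + 30.5^2/4 + 33.5^2/3) - 3*16
     = 0.050000 * 1011.98 - 48
     = 2.598958.
Step 4: Ties present; correction factor C = 1 - 18/(15^3 - 15) = 0.994643. Corrected H = 2.598958 / 0.994643 = 2.612956.
Step 5: Under H0, H ~ chi^2(3); p-value = 0.455223.
Step 6: alpha = 0.05. fail to reject H0.

H = 2.6130, df = 3, p = 0.455223, fail to reject H0.


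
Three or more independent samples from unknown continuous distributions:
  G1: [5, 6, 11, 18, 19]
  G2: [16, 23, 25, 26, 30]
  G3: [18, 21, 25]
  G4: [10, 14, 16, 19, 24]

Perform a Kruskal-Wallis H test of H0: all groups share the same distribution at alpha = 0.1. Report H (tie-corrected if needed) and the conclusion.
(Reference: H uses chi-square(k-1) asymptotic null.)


Step 1: Combine all N = 18 observations and assign midranks.
sorted (value, group, rank): (5,G1,1), (6,G1,2), (10,G4,3), (11,G1,4), (14,G4,5), (16,G2,6.5), (16,G4,6.5), (18,G1,8.5), (18,G3,8.5), (19,G1,10.5), (19,G4,10.5), (21,G3,12), (23,G2,13), (24,G4,14), (25,G2,15.5), (25,G3,15.5), (26,G2,17), (30,G2,18)
Step 2: Sum ranks within each group.
R_1 = 26 (n_1 = 5)
R_2 = 70 (n_2 = 5)
R_3 = 36 (n_3 = 3)
R_4 = 39 (n_4 = 5)
Step 3: H = 12/(N(N+1)) * sum(R_i^2/n_i) - 3(N+1)
     = 12/(18*19) * (26^2/5 + 70^2/5 + 36^2/3 + 39^2/5) - 3*19
     = 0.035088 * 1851.4 - 57
     = 7.961404.
Step 4: Ties present; correction factor C = 1 - 24/(18^3 - 18) = 0.995872. Corrected H = 7.961404 / 0.995872 = 7.994404.
Step 5: Under H0, H ~ chi^2(3); p-value = 0.046127.
Step 6: alpha = 0.1. reject H0.

H = 7.9944, df = 3, p = 0.046127, reject H0.


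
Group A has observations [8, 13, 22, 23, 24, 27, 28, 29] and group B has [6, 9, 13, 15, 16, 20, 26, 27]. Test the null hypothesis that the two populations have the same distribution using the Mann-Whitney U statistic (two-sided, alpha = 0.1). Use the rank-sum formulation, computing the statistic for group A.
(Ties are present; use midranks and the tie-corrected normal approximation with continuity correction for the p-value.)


Step 1: Combine and sort all 16 observations; assign midranks.
sorted (value, group): (6,Y), (8,X), (9,Y), (13,X), (13,Y), (15,Y), (16,Y), (20,Y), (22,X), (23,X), (24,X), (26,Y), (27,X), (27,Y), (28,X), (29,X)
ranks: 6->1, 8->2, 9->3, 13->4.5, 13->4.5, 15->6, 16->7, 20->8, 22->9, 23->10, 24->11, 26->12, 27->13.5, 27->13.5, 28->15, 29->16
Step 2: Rank sum for X: R1 = 2 + 4.5 + 9 + 10 + 11 + 13.5 + 15 + 16 = 81.
Step 3: U_X = R1 - n1(n1+1)/2 = 81 - 8*9/2 = 81 - 36 = 45.
       U_Y = n1*n2 - U_X = 64 - 45 = 19.
Step 4: Ties are present, so use the tie-corrected normal approximation (with continuity correction) for the p-value.
Step 5: p-value = 0.188612; compare to alpha = 0.1. fail to reject H0.

U_X = 45, p = 0.188612, fail to reject H0 at alpha = 0.1.


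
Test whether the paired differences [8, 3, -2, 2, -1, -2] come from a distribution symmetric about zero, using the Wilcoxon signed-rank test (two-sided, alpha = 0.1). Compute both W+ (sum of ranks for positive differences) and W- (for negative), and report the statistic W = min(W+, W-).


Step 1: Drop any zero differences (none here) and take |d_i|.
|d| = [8, 3, 2, 2, 1, 2]
Step 2: Midrank |d_i| (ties get averaged ranks).
ranks: |8|->6, |3|->5, |2|->3, |2|->3, |1|->1, |2|->3
Step 3: Attach original signs; sum ranks with positive sign and with negative sign.
W+ = 6 + 5 + 3 = 14
W- = 3 + 1 + 3 = 7
(Check: W+ + W- = 21 should equal n(n+1)/2 = 21.)
Step 4: Test statistic W = min(W+, W-) = 7.
Step 5: Ties in |d|, so use the tie-corrected normal approximation.
        E[W] = n(n+1)/4 = 6*7/4 = 10.5.
        Tie groups: |d|=2 (t=3); sum(t^3 - t) = 24.
        Var[W] = n(n+1)(2n+1)/24 - sum(t^3-t)/48 = 546/24 - 24/48 = 22.25.
        z = (W - E[W]) / sqrt(Var[W]) = (7 - 10.5) / 4.7170 = -0.7420.
        Two-sided p = 2*Phi(z) = 0.458088.
Step 6: alpha = 0.1. fail to reject H0.

W+ = 14, W- = 7, W = min = 7, p = 0.458088, fail to reject H0.


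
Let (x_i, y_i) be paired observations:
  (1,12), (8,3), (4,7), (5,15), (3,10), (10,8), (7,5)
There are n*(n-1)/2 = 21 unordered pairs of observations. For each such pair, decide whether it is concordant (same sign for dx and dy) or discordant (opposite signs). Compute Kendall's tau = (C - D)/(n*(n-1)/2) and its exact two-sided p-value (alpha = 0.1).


Step 1: Enumerate the 21 unordered pairs (i,j) with i<j and classify each by sign(x_j-x_i) * sign(y_j-y_i).
  (1,2):dx=+7,dy=-9->D; (1,3):dx=+3,dy=-5->D; (1,4):dx=+4,dy=+3->C; (1,5):dx=+2,dy=-2->D
  (1,6):dx=+9,dy=-4->D; (1,7):dx=+6,dy=-7->D; (2,3):dx=-4,dy=+4->D; (2,4):dx=-3,dy=+12->D
  (2,5):dx=-5,dy=+7->D; (2,6):dx=+2,dy=+5->C; (2,7):dx=-1,dy=+2->D; (3,4):dx=+1,dy=+8->C
  (3,5):dx=-1,dy=+3->D; (3,6):dx=+6,dy=+1->C; (3,7):dx=+3,dy=-2->D; (4,5):dx=-2,dy=-5->C
  (4,6):dx=+5,dy=-7->D; (4,7):dx=+2,dy=-10->D; (5,6):dx=+7,dy=-2->D; (5,7):dx=+4,dy=-5->D
  (6,7):dx=-3,dy=-3->C
Step 2: C = 6, D = 15, total pairs = 21.
Step 3: tau = (C - D)/(n(n-1)/2) = (6 - 15)/21 = -0.428571.
Step 4: Exact two-sided p-value (enumerate n! = 5040 permutations of y under H0): p = 0.238889.
Step 5: alpha = 0.1. fail to reject H0.

tau_b = -0.4286 (C=6, D=15), p = 0.238889, fail to reject H0.


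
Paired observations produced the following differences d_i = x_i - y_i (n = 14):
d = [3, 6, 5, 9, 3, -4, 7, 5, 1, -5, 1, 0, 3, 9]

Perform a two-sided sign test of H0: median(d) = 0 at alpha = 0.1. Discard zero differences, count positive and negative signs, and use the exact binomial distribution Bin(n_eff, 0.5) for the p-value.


Step 1: Discard zero differences. Original n = 14; n_eff = number of nonzero differences = 13.
Nonzero differences (with sign): +3, +6, +5, +9, +3, -4, +7, +5, +1, -5, +1, +3, +9
Step 2: Count signs: positive = 11, negative = 2.
Step 3: Under H0: P(positive) = 0.5, so the number of positives S ~ Bin(13, 0.5).
Step 4: Two-sided exact p-value = sum of Bin(13,0.5) probabilities at or below the observed probability = 0.022461.
Step 5: alpha = 0.1. reject H0.

n_eff = 13, pos = 11, neg = 2, p = 0.022461, reject H0.


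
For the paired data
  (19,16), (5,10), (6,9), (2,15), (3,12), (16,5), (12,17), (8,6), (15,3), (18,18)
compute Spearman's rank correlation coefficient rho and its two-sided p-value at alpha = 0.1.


Step 1: Rank x and y separately (midranks; no ties here).
rank(x): 19->10, 5->3, 6->4, 2->1, 3->2, 16->8, 12->6, 8->5, 15->7, 18->9
rank(y): 16->8, 10->5, 9->4, 15->7, 12->6, 5->2, 17->9, 6->3, 3->1, 18->10
Step 2: d_i = R_x(i) - R_y(i); compute d_i^2.
  (10-8)^2=4, (3-5)^2=4, (4-4)^2=0, (1-7)^2=36, (2-6)^2=16, (8-2)^2=36, (6-9)^2=9, (5-3)^2=4, (7-1)^2=36, (9-10)^2=1
sum(d^2) = 146.
Step 3: rho = 1 - 6*146 / (10*(10^2 - 1)) = 1 - 876/990 = 0.115152.
Step 4: Under H0, t = rho * sqrt((n-2)/(1-rho^2)) = 0.3279 ~ t(8).
Step 5: Two-sided p-value from the t-distribution with 8 df = 0.751420.
Step 6: alpha = 0.1. fail to reject H0.

rho = 0.1152, p = 0.751420, fail to reject H0 at alpha = 0.1.


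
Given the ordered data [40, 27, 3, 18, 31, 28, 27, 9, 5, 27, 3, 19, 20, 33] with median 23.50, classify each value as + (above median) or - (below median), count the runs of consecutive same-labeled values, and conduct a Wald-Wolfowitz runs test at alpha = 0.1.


Step 1: Compute median = 23.50; label A = above, B = below.
Labels in order: AABBAAABBABBBA  (n_A = 7, n_B = 7)
Step 2: Count runs R = 7.
Step 3: Under H0 (random ordering), E[R] = 2*n_A*n_B/(n_A+n_B) + 1 = 2*7*7/14 + 1 = 8.0000.
        Var[R] = 2*n_A*n_B*(2*n_A*n_B - n_A - n_B) / ((n_A+n_B)^2 * (n_A+n_B-1)) = 8232/2548 = 3.2308.
        SD[R] = 1.7974.
Step 4: Continuity-corrected z = (R + 0.5 - E[R]) / SD[R] = (7 + 0.5 - 8.0000) / 1.7974 = -0.2782.
Step 5: Two-sided p-value via normal approximation = 2*(1 - Phi(|z|)) = 0.780879.
Step 6: alpha = 0.1. fail to reject H0.

R = 7, z = -0.2782, p = 0.780879, fail to reject H0.


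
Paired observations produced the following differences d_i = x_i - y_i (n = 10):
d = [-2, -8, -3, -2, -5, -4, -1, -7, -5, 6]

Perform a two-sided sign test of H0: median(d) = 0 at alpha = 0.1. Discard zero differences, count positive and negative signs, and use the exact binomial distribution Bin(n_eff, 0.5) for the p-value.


Step 1: Discard zero differences. Original n = 10; n_eff = number of nonzero differences = 10.
Nonzero differences (with sign): -2, -8, -3, -2, -5, -4, -1, -7, -5, +6
Step 2: Count signs: positive = 1, negative = 9.
Step 3: Under H0: P(positive) = 0.5, so the number of positives S ~ Bin(10, 0.5).
Step 4: Two-sided exact p-value = sum of Bin(10,0.5) probabilities at or below the observed probability = 0.021484.
Step 5: alpha = 0.1. reject H0.

n_eff = 10, pos = 1, neg = 9, p = 0.021484, reject H0.


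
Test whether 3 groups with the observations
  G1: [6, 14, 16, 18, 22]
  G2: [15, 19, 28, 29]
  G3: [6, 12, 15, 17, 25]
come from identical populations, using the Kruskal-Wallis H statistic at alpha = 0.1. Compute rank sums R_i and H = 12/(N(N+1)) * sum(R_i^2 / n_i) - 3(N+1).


Step 1: Combine all N = 14 observations and assign midranks.
sorted (value, group, rank): (6,G1,1.5), (6,G3,1.5), (12,G3,3), (14,G1,4), (15,G2,5.5), (15,G3,5.5), (16,G1,7), (17,G3,8), (18,G1,9), (19,G2,10), (22,G1,11), (25,G3,12), (28,G2,13), (29,G2,14)
Step 2: Sum ranks within each group.
R_1 = 32.5 (n_1 = 5)
R_2 = 42.5 (n_2 = 4)
R_3 = 30 (n_3 = 5)
Step 3: H = 12/(N(N+1)) * sum(R_i^2/n_i) - 3(N+1)
     = 12/(14*15) * (32.5^2/5 + 42.5^2/4 + 30^2/5) - 3*15
     = 0.057143 * 842.812 - 45
     = 3.160714.
Step 4: Ties present; correction factor C = 1 - 12/(14^3 - 14) = 0.995604. Corrected H = 3.160714 / 0.995604 = 3.174669.
Step 5: Under H0, H ~ chi^2(2); p-value = 0.204470.
Step 6: alpha = 0.1. fail to reject H0.

H = 3.1747, df = 2, p = 0.204470, fail to reject H0.
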